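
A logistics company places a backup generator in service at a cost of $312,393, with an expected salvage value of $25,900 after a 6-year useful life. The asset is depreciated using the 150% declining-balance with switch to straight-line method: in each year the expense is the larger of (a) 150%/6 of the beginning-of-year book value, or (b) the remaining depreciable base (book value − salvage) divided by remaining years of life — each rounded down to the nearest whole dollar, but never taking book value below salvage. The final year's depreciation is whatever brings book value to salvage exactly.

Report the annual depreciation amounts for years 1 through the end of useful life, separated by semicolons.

$78,098; $58,573; $43,930; $35,297; $35,297; $35,298

Depreciable base = $312,393 − $25,900 = $286,493.
Year 1: DB = ⌊$312,393 × 150%/6⌋ = $78,098; SL = ⌊$286,493/6⌋ = $47,748 → take DB $78,098. Book value $234,295.
Year 2: DB = ⌊$234,295 × 150%/6⌋ = $58,573; SL = ⌊$208,395/5⌋ = $41,679 → take DB $58,573. Book value $175,722.
Year 3: DB = ⌊$175,722 × 150%/6⌋ = $43,930; SL = ⌊$149,822/4⌋ = $37,455 → take DB $43,930. Book value $131,792.
Year 4: DB = ⌊$131,792 × 150%/6⌋ = $32,948; SL = ⌊$105,892/3⌋ = $35,297 → take SL $35,297. Book value $96,495.
Year 5: DB = ⌊$96,495 × 150%/6⌋ = $24,123; SL = ⌊$70,595/2⌋ = $35,297 → take SL $35,297. Book value $61,198.
Year 6 (final): $61,198 − $25,900 = $35,298. Book value $25,900.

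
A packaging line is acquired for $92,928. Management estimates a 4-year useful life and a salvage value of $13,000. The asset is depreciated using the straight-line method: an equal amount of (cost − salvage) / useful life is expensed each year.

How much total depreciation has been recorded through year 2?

$39,964

Depreciable base = $92,928 − $13,000 = $79,928.
Annual expense = $79,928 / 4 = $19,982.
End of year 1: book value $72,946.
End of year 2: book value $52,964.
Accumulated through year 2 = $92,928 − $52,964 = $39,964.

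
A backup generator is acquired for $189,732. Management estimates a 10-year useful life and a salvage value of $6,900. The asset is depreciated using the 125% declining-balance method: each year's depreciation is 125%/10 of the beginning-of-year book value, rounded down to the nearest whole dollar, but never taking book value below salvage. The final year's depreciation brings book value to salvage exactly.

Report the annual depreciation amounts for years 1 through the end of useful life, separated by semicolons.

Depreciable base = $189,732 − $6,900 = $182,832.
Year 1: ⌊$189,732 × 125%/10⌋ = $23,716. Book value $166,016.
Year 2: ⌊$166,016 × 125%/10⌋ = $20,752. Book value $145,264.
Year 3: ⌊$145,264 × 125%/10⌋ = $18,158. Book value $127,106.
Year 4: ⌊$127,106 × 125%/10⌋ = $15,888. Book value $111,218.
Year 5: ⌊$111,218 × 125%/10⌋ = $13,902. Book value $97,316.
Year 6: ⌊$97,316 × 125%/10⌋ = $12,164. Book value $85,152.
Year 7: ⌊$85,152 × 125%/10⌋ = $10,644. Book value $74,508.
Year 8: ⌊$74,508 × 125%/10⌋ = $9,313. Book value $65,195.
Year 9: ⌊$65,195 × 125%/10⌋ = $8,149. Book value $57,046.
Year 10 (final): $57,046 − $6,900 = $50,146. Book value $6,900.

$23,716; $20,752; $18,158; $15,888; $13,902; $12,164; $10,644; $9,313; $8,149; $50,146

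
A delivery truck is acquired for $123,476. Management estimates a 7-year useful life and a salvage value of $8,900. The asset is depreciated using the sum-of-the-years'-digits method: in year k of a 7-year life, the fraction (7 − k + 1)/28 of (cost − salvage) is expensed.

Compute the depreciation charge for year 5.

Depreciable base = $123,476 − $8,900 = $114,576.
Sum of the years' digits = 7+6+5+4+3+2+1 = 28.
Year 1: $114,576 × 7/28 = $28,644. Book value $94,832.
Year 2: $114,576 × 6/28 = $24,552. Book value $70,280.
Year 3: $114,576 × 5/28 = $20,460. Book value $49,820.
Year 4: $114,576 × 4/28 = $16,368. Book value $33,452.
Year 5: $114,576 × 3/28 = $12,276. Book value $21,176.

$12,276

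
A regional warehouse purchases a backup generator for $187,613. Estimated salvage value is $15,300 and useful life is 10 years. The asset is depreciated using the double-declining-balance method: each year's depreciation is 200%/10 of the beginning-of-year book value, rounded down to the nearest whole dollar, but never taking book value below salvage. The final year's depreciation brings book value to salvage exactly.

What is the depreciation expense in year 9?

$6,295

Depreciable base = $187,613 − $15,300 = $172,313.
Year 1: ⌊$187,613 × 200%/10⌋ = $37,522. Book value $150,091.
Year 2: ⌊$150,091 × 200%/10⌋ = $30,018. Book value $120,073.
Year 3: ⌊$120,073 × 200%/10⌋ = $24,014. Book value $96,059.
Year 4: ⌊$96,059 × 200%/10⌋ = $19,211. Book value $76,848.
Year 5: ⌊$76,848 × 200%/10⌋ = $15,369. Book value $61,479.
Year 6: ⌊$61,479 × 200%/10⌋ = $12,295. Book value $49,184.
Year 7: ⌊$49,184 × 200%/10⌋ = $9,836. Book value $39,348.
Year 8: ⌊$39,348 × 200%/10⌋ = $7,869. Book value $31,479.
Year 9: ⌊$31,479 × 200%/10⌋ = $6,295. Book value $25,184.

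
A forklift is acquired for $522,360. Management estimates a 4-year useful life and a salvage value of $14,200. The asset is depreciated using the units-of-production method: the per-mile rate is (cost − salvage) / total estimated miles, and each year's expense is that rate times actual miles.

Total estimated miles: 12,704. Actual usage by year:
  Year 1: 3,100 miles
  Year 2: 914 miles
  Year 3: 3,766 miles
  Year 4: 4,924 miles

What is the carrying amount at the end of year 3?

$211,160

Depreciable base = $522,360 − $14,200 = $508,160.
Rate = $508,160 / 12,704 miles = $40 per mile.
Year 1: 3,100 × $40 = $124,000. Book value $398,360.
Year 2: 914 × $40 = $36,560. Book value $361,800.
Year 3: 3,766 × $40 = $150,640. Book value $211,160.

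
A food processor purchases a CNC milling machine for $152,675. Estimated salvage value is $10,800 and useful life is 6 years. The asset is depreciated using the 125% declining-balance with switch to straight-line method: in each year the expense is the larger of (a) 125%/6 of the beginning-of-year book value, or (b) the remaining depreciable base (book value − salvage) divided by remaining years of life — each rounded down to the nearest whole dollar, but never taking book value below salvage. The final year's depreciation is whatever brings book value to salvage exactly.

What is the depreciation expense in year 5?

Depreciable base = $152,675 − $10,800 = $141,875.
Year 1: DB = ⌊$152,675 × 125%/6⌋ = $31,807; SL = ⌊$141,875/6⌋ = $23,645 → take DB $31,807. Book value $120,868.
Year 2: DB = ⌊$120,868 × 125%/6⌋ = $25,180; SL = ⌊$110,068/5⌋ = $22,013 → take DB $25,180. Book value $95,688.
Year 3: DB = ⌊$95,688 × 125%/6⌋ = $19,935; SL = ⌊$84,888/4⌋ = $21,222 → take SL $21,222. Book value $74,466.
Year 4: DB = ⌊$74,466 × 125%/6⌋ = $15,513; SL = ⌊$63,666/3⌋ = $21,222 → take SL $21,222. Book value $53,244.
Year 5: DB = ⌊$53,244 × 125%/6⌋ = $11,092; SL = ⌊$42,444/2⌋ = $21,222 → take SL $21,222. Book value $32,022.

$21,222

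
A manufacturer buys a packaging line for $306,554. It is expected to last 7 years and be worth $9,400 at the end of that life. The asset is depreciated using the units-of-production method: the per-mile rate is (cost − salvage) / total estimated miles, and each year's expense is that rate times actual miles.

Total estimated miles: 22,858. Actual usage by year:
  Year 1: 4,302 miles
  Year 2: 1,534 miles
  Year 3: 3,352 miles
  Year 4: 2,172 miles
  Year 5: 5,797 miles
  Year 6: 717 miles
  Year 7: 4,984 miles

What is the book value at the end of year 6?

Depreciable base = $306,554 − $9,400 = $297,154.
Rate = $297,154 / 22,858 miles = $13 per mile.
Year 1: 4,302 × $13 = $55,926. Book value $250,628.
Year 2: 1,534 × $13 = $19,942. Book value $230,686.
Year 3: 3,352 × $13 = $43,576. Book value $187,110.
Year 4: 2,172 × $13 = $28,236. Book value $158,874.
Year 5: 5,797 × $13 = $75,361. Book value $83,513.
Year 6: 717 × $13 = $9,321. Book value $74,192.

$74,192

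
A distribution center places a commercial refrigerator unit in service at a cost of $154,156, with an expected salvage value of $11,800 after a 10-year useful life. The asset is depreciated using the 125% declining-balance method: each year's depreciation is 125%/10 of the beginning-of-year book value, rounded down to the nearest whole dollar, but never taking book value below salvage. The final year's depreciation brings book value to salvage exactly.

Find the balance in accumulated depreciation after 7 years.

Depreciable base = $154,156 − $11,800 = $142,356.
Year 1: ⌊$154,156 × 125%/10⌋ = $19,269. Book value $134,887.
Year 2: ⌊$134,887 × 125%/10⌋ = $16,860. Book value $118,027.
Year 3: ⌊$118,027 × 125%/10⌋ = $14,753. Book value $103,274.
Year 4: ⌊$103,274 × 125%/10⌋ = $12,909. Book value $90,365.
Year 5: ⌊$90,365 × 125%/10⌋ = $11,295. Book value $79,070.
Year 6: ⌊$79,070 × 125%/10⌋ = $9,883. Book value $69,187.
Year 7: ⌊$69,187 × 125%/10⌋ = $8,648. Book value $60,539.
Accumulated through year 7 = $154,156 − $60,539 = $93,617.

$93,617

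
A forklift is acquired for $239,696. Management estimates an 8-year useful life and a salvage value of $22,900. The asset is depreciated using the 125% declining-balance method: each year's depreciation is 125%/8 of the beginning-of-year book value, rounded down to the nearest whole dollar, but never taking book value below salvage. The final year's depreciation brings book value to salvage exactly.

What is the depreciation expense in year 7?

$13,513

Depreciable base = $239,696 − $22,900 = $216,796.
Year 1: ⌊$239,696 × 125%/8⌋ = $37,452. Book value $202,244.
Year 2: ⌊$202,244 × 125%/8⌋ = $31,600. Book value $170,644.
Year 3: ⌊$170,644 × 125%/8⌋ = $26,663. Book value $143,981.
Year 4: ⌊$143,981 × 125%/8⌋ = $22,497. Book value $121,484.
Year 5: ⌊$121,484 × 125%/8⌋ = $18,981. Book value $102,503.
Year 6: ⌊$102,503 × 125%/8⌋ = $16,016. Book value $86,487.
Year 7: ⌊$86,487 × 125%/8⌋ = $13,513. Book value $72,974.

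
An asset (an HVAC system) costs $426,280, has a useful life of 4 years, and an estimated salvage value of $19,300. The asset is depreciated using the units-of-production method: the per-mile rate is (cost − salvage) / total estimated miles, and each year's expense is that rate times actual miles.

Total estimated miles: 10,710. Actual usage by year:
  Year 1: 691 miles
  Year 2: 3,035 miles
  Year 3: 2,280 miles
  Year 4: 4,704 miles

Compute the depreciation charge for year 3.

Depreciable base = $426,280 − $19,300 = $406,980.
Rate = $406,980 / 10,710 miles = $38 per mile.
Year 1: 691 × $38 = $26,258. Book value $400,022.
Year 2: 3,035 × $38 = $115,330. Book value $284,692.
Year 3: 2,280 × $38 = $86,640. Book value $198,052.

$86,640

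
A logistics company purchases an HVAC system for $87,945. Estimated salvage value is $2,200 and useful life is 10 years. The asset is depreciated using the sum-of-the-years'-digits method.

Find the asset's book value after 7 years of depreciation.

$11,554

Depreciable base = $87,945 − $2,200 = $85,745.
Sum of the years' digits = 10+9+8+7+6+5+4+3+2+1 = 55.
Year 1: $85,745 × 10/55 = $15,590. Book value $72,355.
Year 2: $85,745 × 9/55 = $14,031. Book value $58,324.
Year 3: $85,745 × 8/55 = $12,472. Book value $45,852.
Year 4: $85,745 × 7/55 = $10,913. Book value $34,939.
Year 5: $85,745 × 6/55 = $9,354. Book value $25,585.
Year 6: $85,745 × 5/55 = $7,795. Book value $17,790.
Year 7: $85,745 × 4/55 = $6,236. Book value $11,554.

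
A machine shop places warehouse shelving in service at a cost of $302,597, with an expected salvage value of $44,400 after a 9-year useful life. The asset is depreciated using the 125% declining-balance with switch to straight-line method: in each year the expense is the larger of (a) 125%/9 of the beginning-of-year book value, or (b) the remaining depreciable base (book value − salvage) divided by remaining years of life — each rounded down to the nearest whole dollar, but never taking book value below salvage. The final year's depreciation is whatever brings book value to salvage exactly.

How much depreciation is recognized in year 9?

Depreciable base = $302,597 − $44,400 = $258,197.
Year 1: DB = ⌊$302,597 × 125%/9⌋ = $42,027; SL = ⌊$258,197/9⌋ = $28,688 → take DB $42,027. Book value $260,570.
Year 2: DB = ⌊$260,570 × 125%/9⌋ = $36,190; SL = ⌊$216,170/8⌋ = $27,021 → take DB $36,190. Book value $224,380.
Year 3: DB = ⌊$224,380 × 125%/9⌋ = $31,163; SL = ⌊$179,980/7⌋ = $25,711 → take DB $31,163. Book value $193,217.
Year 4: DB = ⌊$193,217 × 125%/9⌋ = $26,835; SL = ⌊$148,817/6⌋ = $24,802 → take DB $26,835. Book value $166,382.
Year 5: DB = ⌊$166,382 × 125%/9⌋ = $23,108; SL = ⌊$121,982/5⌋ = $24,396 → take SL $24,396. Book value $141,986.
Year 6: DB = ⌊$141,986 × 125%/9⌋ = $19,720; SL = ⌊$97,586/4⌋ = $24,396 → take SL $24,396. Book value $117,590.
Year 7: DB = ⌊$117,590 × 125%/9⌋ = $16,331; SL = ⌊$73,190/3⌋ = $24,396 → take SL $24,396. Book value $93,194.
Year 8: DB = ⌊$93,194 × 125%/9⌋ = $12,943; SL = ⌊$48,794/2⌋ = $24,397 → take SL $24,397. Book value $68,797.
Year 9 (final): $68,797 − $44,400 = $24,397. Book value $44,400.

$24,397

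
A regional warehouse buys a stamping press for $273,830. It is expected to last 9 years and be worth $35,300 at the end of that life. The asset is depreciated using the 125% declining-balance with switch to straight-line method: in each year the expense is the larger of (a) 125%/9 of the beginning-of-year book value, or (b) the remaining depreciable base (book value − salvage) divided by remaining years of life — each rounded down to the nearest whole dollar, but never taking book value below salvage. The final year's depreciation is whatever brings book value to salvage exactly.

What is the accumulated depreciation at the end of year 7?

$192,424

Depreciable base = $273,830 − $35,300 = $238,530.
Year 1: DB = ⌊$273,830 × 125%/9⌋ = $38,031; SL = ⌊$238,530/9⌋ = $26,503 → take DB $38,031. Book value $235,799.
Year 2: DB = ⌊$235,799 × 125%/9⌋ = $32,749; SL = ⌊$200,499/8⌋ = $25,062 → take DB $32,749. Book value $203,050.
Year 3: DB = ⌊$203,050 × 125%/9⌋ = $28,201; SL = ⌊$167,750/7⌋ = $23,964 → take DB $28,201. Book value $174,849.
Year 4: DB = ⌊$174,849 × 125%/9⌋ = $24,284; SL = ⌊$139,549/6⌋ = $23,258 → take DB $24,284. Book value $150,565.
Year 5: DB = ⌊$150,565 × 125%/9⌋ = $20,911; SL = ⌊$115,265/5⌋ = $23,053 → take SL $23,053. Book value $127,512.
Year 6: DB = ⌊$127,512 × 125%/9⌋ = $17,710; SL = ⌊$92,212/4⌋ = $23,053 → take SL $23,053. Book value $104,459.
Year 7: DB = ⌊$104,459 × 125%/9⌋ = $14,508; SL = ⌊$69,159/3⌋ = $23,053 → take SL $23,053. Book value $81,406.
Accumulated through year 7 = $273,830 − $81,406 = $192,424.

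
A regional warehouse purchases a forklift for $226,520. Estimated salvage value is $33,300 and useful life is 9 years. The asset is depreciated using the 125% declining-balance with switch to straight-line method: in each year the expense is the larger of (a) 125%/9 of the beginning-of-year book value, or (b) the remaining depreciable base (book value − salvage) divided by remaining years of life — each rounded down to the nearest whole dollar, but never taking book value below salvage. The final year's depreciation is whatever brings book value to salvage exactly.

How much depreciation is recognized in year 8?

Depreciable base = $226,520 − $33,300 = $193,220.
Year 1: DB = ⌊$226,520 × 125%/9⌋ = $31,461; SL = ⌊$193,220/9⌋ = $21,468 → take DB $31,461. Book value $195,059.
Year 2: DB = ⌊$195,059 × 125%/9⌋ = $27,091; SL = ⌊$161,759/8⌋ = $20,219 → take DB $27,091. Book value $167,968.
Year 3: DB = ⌊$167,968 × 125%/9⌋ = $23,328; SL = ⌊$134,668/7⌋ = $19,238 → take DB $23,328. Book value $144,640.
Year 4: DB = ⌊$144,640 × 125%/9⌋ = $20,088; SL = ⌊$111,340/6⌋ = $18,556 → take DB $20,088. Book value $124,552.
Year 5: DB = ⌊$124,552 × 125%/9⌋ = $17,298; SL = ⌊$91,252/5⌋ = $18,250 → take SL $18,250. Book value $106,302.
Year 6: DB = ⌊$106,302 × 125%/9⌋ = $14,764; SL = ⌊$73,002/4⌋ = $18,250 → take SL $18,250. Book value $88,052.
Year 7: DB = ⌊$88,052 × 125%/9⌋ = $12,229; SL = ⌊$54,752/3⌋ = $18,250 → take SL $18,250. Book value $69,802.
Year 8: DB = ⌊$69,802 × 125%/9⌋ = $9,694; SL = ⌊$36,502/2⌋ = $18,251 → take SL $18,251. Book value $51,551.

$18,251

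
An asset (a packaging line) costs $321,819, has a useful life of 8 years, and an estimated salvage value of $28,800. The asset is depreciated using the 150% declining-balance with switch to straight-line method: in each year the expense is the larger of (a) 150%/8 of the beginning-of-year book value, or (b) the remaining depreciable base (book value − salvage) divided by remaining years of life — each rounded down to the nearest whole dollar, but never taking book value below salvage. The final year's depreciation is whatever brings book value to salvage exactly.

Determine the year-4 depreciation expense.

$32,365

Depreciable base = $321,819 − $28,800 = $293,019.
Year 1: DB = ⌊$321,819 × 150%/8⌋ = $60,341; SL = ⌊$293,019/8⌋ = $36,627 → take DB $60,341. Book value $261,478.
Year 2: DB = ⌊$261,478 × 150%/8⌋ = $49,027; SL = ⌊$232,678/7⌋ = $33,239 → take DB $49,027. Book value $212,451.
Year 3: DB = ⌊$212,451 × 150%/8⌋ = $39,834; SL = ⌊$183,651/6⌋ = $30,608 → take DB $39,834. Book value $172,617.
Year 4: DB = ⌊$172,617 × 150%/8⌋ = $32,365; SL = ⌊$143,817/5⌋ = $28,763 → take DB $32,365. Book value $140,252.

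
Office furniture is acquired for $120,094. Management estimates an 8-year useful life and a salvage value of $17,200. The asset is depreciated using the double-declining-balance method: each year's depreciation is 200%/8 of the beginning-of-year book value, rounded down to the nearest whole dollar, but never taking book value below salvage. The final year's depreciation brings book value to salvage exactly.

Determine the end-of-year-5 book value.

Depreciable base = $120,094 − $17,200 = $102,894.
Year 1: ⌊$120,094 × 200%/8⌋ = $30,023. Book value $90,071.
Year 2: ⌊$90,071 × 200%/8⌋ = $22,517. Book value $67,554.
Year 3: ⌊$67,554 × 200%/8⌋ = $16,888. Book value $50,666.
Year 4: ⌊$50,666 × 200%/8⌋ = $12,666. Book value $38,000.
Year 5: ⌊$38,000 × 200%/8⌋ = $9,500. Book value $28,500.

$28,500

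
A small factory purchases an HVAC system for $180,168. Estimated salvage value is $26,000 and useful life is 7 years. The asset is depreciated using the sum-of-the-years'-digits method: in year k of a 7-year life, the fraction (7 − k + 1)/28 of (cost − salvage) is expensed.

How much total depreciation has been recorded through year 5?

$137,650

Depreciable base = $180,168 − $26,000 = $154,168.
Sum of the years' digits = 7+6+5+4+3+2+1 = 28.
Year 1: $154,168 × 7/28 = $38,542. Book value $141,626.
Year 2: $154,168 × 6/28 = $33,036. Book value $108,590.
Year 3: $154,168 × 5/28 = $27,530. Book value $81,060.
Year 4: $154,168 × 4/28 = $22,024. Book value $59,036.
Year 5: $154,168 × 3/28 = $16,518. Book value $42,518.
Accumulated through year 5 = $180,168 − $42,518 = $137,650.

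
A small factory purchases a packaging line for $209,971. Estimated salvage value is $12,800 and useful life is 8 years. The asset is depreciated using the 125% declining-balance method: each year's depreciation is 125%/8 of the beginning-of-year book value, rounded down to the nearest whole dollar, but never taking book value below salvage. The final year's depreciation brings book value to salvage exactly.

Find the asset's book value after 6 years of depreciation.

$75,762

Depreciable base = $209,971 − $12,800 = $197,171.
Year 1: ⌊$209,971 × 125%/8⌋ = $32,807. Book value $177,164.
Year 2: ⌊$177,164 × 125%/8⌋ = $27,681. Book value $149,483.
Year 3: ⌊$149,483 × 125%/8⌋ = $23,356. Book value $126,127.
Year 4: ⌊$126,127 × 125%/8⌋ = $19,707. Book value $106,420.
Year 5: ⌊$106,420 × 125%/8⌋ = $16,628. Book value $89,792.
Year 6: ⌊$89,792 × 125%/8⌋ = $14,030. Book value $75,762.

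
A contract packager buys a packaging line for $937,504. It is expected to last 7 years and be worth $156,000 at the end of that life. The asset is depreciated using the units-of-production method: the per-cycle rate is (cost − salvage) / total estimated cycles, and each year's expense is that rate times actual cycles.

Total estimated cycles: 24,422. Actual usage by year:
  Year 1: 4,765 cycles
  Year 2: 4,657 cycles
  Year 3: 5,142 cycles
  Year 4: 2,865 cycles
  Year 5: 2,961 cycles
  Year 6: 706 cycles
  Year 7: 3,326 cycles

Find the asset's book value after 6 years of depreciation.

$262,432

Depreciable base = $937,504 − $156,000 = $781,504.
Rate = $781,504 / 24,422 cycles = $32 per cycle.
Year 1: 4,765 × $32 = $152,480. Book value $785,024.
Year 2: 4,657 × $32 = $149,024. Book value $636,000.
Year 3: 5,142 × $32 = $164,544. Book value $471,456.
Year 4: 2,865 × $32 = $91,680. Book value $379,776.
Year 5: 2,961 × $32 = $94,752. Book value $285,024.
Year 6: 706 × $32 = $22,592. Book value $262,432.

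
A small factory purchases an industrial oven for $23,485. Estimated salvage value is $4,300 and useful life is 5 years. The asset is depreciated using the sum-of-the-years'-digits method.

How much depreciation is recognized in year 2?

Depreciable base = $23,485 − $4,300 = $19,185.
Sum of the years' digits = 5+4+3+2+1 = 15.
Year 1: $19,185 × 5/15 = $6,395. Book value $17,090.
Year 2: $19,185 × 4/15 = $5,116. Book value $11,974.

$5,116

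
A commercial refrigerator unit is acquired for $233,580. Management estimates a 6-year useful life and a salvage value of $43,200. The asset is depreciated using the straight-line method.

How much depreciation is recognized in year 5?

Depreciable base = $233,580 − $43,200 = $190,380.
Annual expense = $190,380 / 6 = $31,730.

$31,730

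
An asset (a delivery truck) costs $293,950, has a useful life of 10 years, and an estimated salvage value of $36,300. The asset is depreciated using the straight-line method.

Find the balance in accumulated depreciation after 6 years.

$154,590

Depreciable base = $293,950 − $36,300 = $257,650.
Annual expense = $257,650 / 10 = $25,765.
End of year 1: book value $268,185.
End of year 2: book value $242,420.
End of year 3: book value $216,655.
End of year 4: book value $190,890.
End of year 5: book value $165,125.
End of year 6: book value $139,360.
Accumulated through year 6 = $293,950 − $139,360 = $154,590.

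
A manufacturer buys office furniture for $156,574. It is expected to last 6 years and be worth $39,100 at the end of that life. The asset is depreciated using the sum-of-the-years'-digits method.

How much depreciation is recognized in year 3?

$22,376

Depreciable base = $156,574 − $39,100 = $117,474.
Sum of the years' digits = 6+5+4+3+2+1 = 21.
Year 1: $117,474 × 6/21 = $33,564. Book value $123,010.
Year 2: $117,474 × 5/21 = $27,970. Book value $95,040.
Year 3: $117,474 × 4/21 = $22,376. Book value $72,664.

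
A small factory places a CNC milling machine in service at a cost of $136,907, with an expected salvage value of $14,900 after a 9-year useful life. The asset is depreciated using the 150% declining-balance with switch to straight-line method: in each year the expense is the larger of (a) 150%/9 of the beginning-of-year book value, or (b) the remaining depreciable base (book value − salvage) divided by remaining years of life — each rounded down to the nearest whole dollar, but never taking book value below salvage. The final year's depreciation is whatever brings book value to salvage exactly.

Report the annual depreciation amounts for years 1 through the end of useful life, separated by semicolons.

Depreciable base = $136,907 − $14,900 = $122,007.
Year 1: DB = ⌊$136,907 × 150%/9⌋ = $22,817; SL = ⌊$122,007/9⌋ = $13,556 → take DB $22,817. Book value $114,090.
Year 2: DB = ⌊$114,090 × 150%/9⌋ = $19,015; SL = ⌊$99,190/8⌋ = $12,398 → take DB $19,015. Book value $95,075.
Year 3: DB = ⌊$95,075 × 150%/9⌋ = $15,845; SL = ⌊$80,175/7⌋ = $11,453 → take DB $15,845. Book value $79,230.
Year 4: DB = ⌊$79,230 × 150%/9⌋ = $13,205; SL = ⌊$64,330/6⌋ = $10,721 → take DB $13,205. Book value $66,025.
Year 5: DB = ⌊$66,025 × 150%/9⌋ = $11,004; SL = ⌊$51,125/5⌋ = $10,225 → take DB $11,004. Book value $55,021.
Year 6: DB = ⌊$55,021 × 150%/9⌋ = $9,170; SL = ⌊$40,121/4⌋ = $10,030 → take SL $10,030. Book value $44,991.
Year 7: DB = ⌊$44,991 × 150%/9⌋ = $7,498; SL = ⌊$30,091/3⌋ = $10,030 → take SL $10,030. Book value $34,961.
Year 8: DB = ⌊$34,961 × 150%/9⌋ = $5,826; SL = ⌊$20,061/2⌋ = $10,030 → take SL $10,030. Book value $24,931.
Year 9 (final): $24,931 − $14,900 = $10,031. Book value $14,900.

$22,817; $19,015; $15,845; $13,205; $11,004; $10,030; $10,030; $10,030; $10,031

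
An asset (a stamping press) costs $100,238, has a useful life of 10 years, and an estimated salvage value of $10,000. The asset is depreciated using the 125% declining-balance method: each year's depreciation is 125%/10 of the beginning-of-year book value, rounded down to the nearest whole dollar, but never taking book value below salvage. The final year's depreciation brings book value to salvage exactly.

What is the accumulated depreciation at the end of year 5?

$48,823

Depreciable base = $100,238 − $10,000 = $90,238.
Year 1: ⌊$100,238 × 125%/10⌋ = $12,529. Book value $87,709.
Year 2: ⌊$87,709 × 125%/10⌋ = $10,963. Book value $76,746.
Year 3: ⌊$76,746 × 125%/10⌋ = $9,593. Book value $67,153.
Year 4: ⌊$67,153 × 125%/10⌋ = $8,394. Book value $58,759.
Year 5: ⌊$58,759 × 125%/10⌋ = $7,344. Book value $51,415.
Accumulated through year 5 = $100,238 − $51,415 = $48,823.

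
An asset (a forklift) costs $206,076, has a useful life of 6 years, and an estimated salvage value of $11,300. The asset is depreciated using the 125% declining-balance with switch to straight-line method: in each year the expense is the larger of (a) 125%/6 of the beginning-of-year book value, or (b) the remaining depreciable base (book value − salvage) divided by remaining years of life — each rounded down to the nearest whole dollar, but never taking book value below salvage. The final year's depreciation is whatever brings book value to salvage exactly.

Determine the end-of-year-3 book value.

$99,692

Depreciable base = $206,076 − $11,300 = $194,776.
Year 1: DB = ⌊$206,076 × 125%/6⌋ = $42,932; SL = ⌊$194,776/6⌋ = $32,462 → take DB $42,932. Book value $163,144.
Year 2: DB = ⌊$163,144 × 125%/6⌋ = $33,988; SL = ⌊$151,844/5⌋ = $30,368 → take DB $33,988. Book value $129,156.
Year 3: DB = ⌊$129,156 × 125%/6⌋ = $26,907; SL = ⌊$117,856/4⌋ = $29,464 → take SL $29,464. Book value $99,692.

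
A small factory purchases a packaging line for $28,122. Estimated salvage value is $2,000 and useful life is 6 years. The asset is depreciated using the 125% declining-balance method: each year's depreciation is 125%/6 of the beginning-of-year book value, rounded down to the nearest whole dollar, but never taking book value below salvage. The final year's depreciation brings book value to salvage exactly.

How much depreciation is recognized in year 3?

$3,672

Depreciable base = $28,122 − $2,000 = $26,122.
Year 1: ⌊$28,122 × 125%/6⌋ = $5,858. Book value $22,264.
Year 2: ⌊$22,264 × 125%/6⌋ = $4,638. Book value $17,626.
Year 3: ⌊$17,626 × 125%/6⌋ = $3,672. Book value $13,954.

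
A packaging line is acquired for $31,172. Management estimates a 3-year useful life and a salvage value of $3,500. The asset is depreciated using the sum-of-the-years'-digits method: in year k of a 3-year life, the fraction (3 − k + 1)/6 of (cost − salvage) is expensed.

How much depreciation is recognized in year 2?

$9,224

Depreciable base = $31,172 − $3,500 = $27,672.
Sum of the years' digits = 3+2+1 = 6.
Year 1: $27,672 × 3/6 = $13,836. Book value $17,336.
Year 2: $27,672 × 2/6 = $9,224. Book value $8,112.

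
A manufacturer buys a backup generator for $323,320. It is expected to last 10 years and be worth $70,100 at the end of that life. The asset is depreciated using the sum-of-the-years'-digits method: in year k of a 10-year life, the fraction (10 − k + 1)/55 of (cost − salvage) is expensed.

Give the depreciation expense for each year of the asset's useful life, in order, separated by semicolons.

$46,040; $41,436; $36,832; $32,228; $27,624; $23,020; $18,416; $13,812; $9,208; $4,604

Depreciable base = $323,320 − $70,100 = $253,220.
Sum of the years' digits = 10+9+8+7+6+5+4+3+2+1 = 55.
Year 1: $253,220 × 10/55 = $46,040. Book value $277,280.
Year 2: $253,220 × 9/55 = $41,436. Book value $235,844.
Year 3: $253,220 × 8/55 = $36,832. Book value $199,012.
Year 4: $253,220 × 7/55 = $32,228. Book value $166,784.
Year 5: $253,220 × 6/55 = $27,624. Book value $139,160.
Year 6: $253,220 × 5/55 = $23,020. Book value $116,140.
Year 7: $253,220 × 4/55 = $18,416. Book value $97,724.
Year 8: $253,220 × 3/55 = $13,812. Book value $83,912.
Year 9: $253,220 × 2/55 = $9,208. Book value $74,704.
Year 10: $253,220 × 1/55 = $4,604. Book value $70,100.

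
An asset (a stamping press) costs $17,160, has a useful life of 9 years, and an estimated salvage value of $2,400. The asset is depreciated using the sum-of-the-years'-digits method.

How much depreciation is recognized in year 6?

$1,312

Depreciable base = $17,160 − $2,400 = $14,760.
Sum of the years' digits = 9+8+7+6+5+4+3+2+1 = 45.
Year 1: $14,760 × 9/45 = $2,952. Book value $14,208.
Year 2: $14,760 × 8/45 = $2,624. Book value $11,584.
Year 3: $14,760 × 7/45 = $2,296. Book value $9,288.
Year 4: $14,760 × 6/45 = $1,968. Book value $7,320.
Year 5: $14,760 × 5/45 = $1,640. Book value $5,680.
Year 6: $14,760 × 4/45 = $1,312. Book value $4,368.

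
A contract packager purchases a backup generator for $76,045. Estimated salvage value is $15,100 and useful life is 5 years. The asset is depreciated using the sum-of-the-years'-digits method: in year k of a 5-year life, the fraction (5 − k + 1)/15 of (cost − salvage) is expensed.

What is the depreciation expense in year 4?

$8,126

Depreciable base = $76,045 − $15,100 = $60,945.
Sum of the years' digits = 5+4+3+2+1 = 15.
Year 1: $60,945 × 5/15 = $20,315. Book value $55,730.
Year 2: $60,945 × 4/15 = $16,252. Book value $39,478.
Year 3: $60,945 × 3/15 = $12,189. Book value $27,289.
Year 4: $60,945 × 2/15 = $8,126. Book value $19,163.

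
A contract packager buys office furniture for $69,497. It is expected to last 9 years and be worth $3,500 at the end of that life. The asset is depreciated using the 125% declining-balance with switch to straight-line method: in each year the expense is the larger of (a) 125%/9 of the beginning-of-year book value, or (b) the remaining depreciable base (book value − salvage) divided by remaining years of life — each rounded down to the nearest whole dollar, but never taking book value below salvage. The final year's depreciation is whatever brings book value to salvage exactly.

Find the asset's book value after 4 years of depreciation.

$37,565

Depreciable base = $69,497 − $3,500 = $65,997.
Year 1: DB = ⌊$69,497 × 125%/9⌋ = $9,652; SL = ⌊$65,997/9⌋ = $7,333 → take DB $9,652. Book value $59,845.
Year 2: DB = ⌊$59,845 × 125%/9⌋ = $8,311; SL = ⌊$56,345/8⌋ = $7,043 → take DB $8,311. Book value $51,534.
Year 3: DB = ⌊$51,534 × 125%/9⌋ = $7,157; SL = ⌊$48,034/7⌋ = $6,862 → take DB $7,157. Book value $44,377.
Year 4: DB = ⌊$44,377 × 125%/9⌋ = $6,163; SL = ⌊$40,877/6⌋ = $6,812 → take SL $6,812. Book value $37,565.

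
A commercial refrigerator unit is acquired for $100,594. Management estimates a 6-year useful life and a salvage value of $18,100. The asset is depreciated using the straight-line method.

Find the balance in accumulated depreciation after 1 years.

Depreciable base = $100,594 − $18,100 = $82,494.
Annual expense = $82,494 / 6 = $13,749.
End of year 1: book value $86,845.
Accumulated through year 1 = $100,594 − $86,845 = $13,749.

$13,749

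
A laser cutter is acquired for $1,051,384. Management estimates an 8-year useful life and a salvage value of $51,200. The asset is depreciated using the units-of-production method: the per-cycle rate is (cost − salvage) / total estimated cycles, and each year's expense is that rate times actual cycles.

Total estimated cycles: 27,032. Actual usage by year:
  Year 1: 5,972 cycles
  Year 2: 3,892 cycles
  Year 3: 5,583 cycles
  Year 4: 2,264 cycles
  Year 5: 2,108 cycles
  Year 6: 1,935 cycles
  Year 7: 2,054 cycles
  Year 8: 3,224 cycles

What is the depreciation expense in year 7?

$75,998

Depreciable base = $1,051,384 − $51,200 = $1,000,184.
Rate = $1,000,184 / 27,032 cycles = $37 per cycle.
Year 1: 5,972 × $37 = $220,964. Book value $830,420.
Year 2: 3,892 × $37 = $144,004. Book value $686,416.
Year 3: 5,583 × $37 = $206,571. Book value $479,845.
Year 4: 2,264 × $37 = $83,768. Book value $396,077.
Year 5: 2,108 × $37 = $77,996. Book value $318,081.
Year 6: 1,935 × $37 = $71,595. Book value $246,486.
Year 7: 2,054 × $37 = $75,998. Book value $170,488.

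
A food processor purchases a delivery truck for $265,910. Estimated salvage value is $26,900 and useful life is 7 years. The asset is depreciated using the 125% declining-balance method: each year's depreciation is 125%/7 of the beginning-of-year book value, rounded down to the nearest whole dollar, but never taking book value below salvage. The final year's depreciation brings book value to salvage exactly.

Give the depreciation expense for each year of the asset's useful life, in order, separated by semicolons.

Depreciable base = $265,910 − $26,900 = $239,010.
Year 1: ⌊$265,910 × 125%/7⌋ = $47,483. Book value $218,427.
Year 2: ⌊$218,427 × 125%/7⌋ = $39,004. Book value $179,423.
Year 3: ⌊$179,423 × 125%/7⌋ = $32,039. Book value $147,384.
Year 4: ⌊$147,384 × 125%/7⌋ = $26,318. Book value $121,066.
Year 5: ⌊$121,066 × 125%/7⌋ = $21,618. Book value $99,448.
Year 6: ⌊$99,448 × 125%/7⌋ = $17,758. Book value $81,690.
Year 7 (final): $81,690 − $26,900 = $54,790. Book value $26,900.

$47,483; $39,004; $32,039; $26,318; $21,618; $17,758; $54,790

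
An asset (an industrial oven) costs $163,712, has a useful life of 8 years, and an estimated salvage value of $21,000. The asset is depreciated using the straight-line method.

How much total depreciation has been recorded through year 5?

$89,195

Depreciable base = $163,712 − $21,000 = $142,712.
Annual expense = $142,712 / 8 = $17,839.
End of year 1: book value $145,873.
End of year 2: book value $128,034.
End of year 3: book value $110,195.
End of year 4: book value $92,356.
End of year 5: book value $74,517.
Accumulated through year 5 = $163,712 − $74,517 = $89,195.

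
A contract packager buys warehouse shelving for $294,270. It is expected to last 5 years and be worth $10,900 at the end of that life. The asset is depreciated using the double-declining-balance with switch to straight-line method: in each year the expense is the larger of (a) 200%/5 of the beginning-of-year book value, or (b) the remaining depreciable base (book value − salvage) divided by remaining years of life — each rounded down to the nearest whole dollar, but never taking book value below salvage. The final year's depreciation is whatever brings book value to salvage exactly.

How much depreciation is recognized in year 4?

$26,331

Depreciable base = $294,270 − $10,900 = $283,370.
Year 1: DB = ⌊$294,270 × 200%/5⌋ = $117,708; SL = ⌊$283,370/5⌋ = $56,674 → take DB $117,708. Book value $176,562.
Year 2: DB = ⌊$176,562 × 200%/5⌋ = $70,624; SL = ⌊$165,662/4⌋ = $41,415 → take DB $70,624. Book value $105,938.
Year 3: DB = ⌊$105,938 × 200%/5⌋ = $42,375; SL = ⌊$95,038/3⌋ = $31,679 → take DB $42,375. Book value $63,563.
Year 4: DB = ⌊$63,563 × 200%/5⌋ = $25,425; SL = ⌊$52,663/2⌋ = $26,331 → take SL $26,331. Book value $37,232.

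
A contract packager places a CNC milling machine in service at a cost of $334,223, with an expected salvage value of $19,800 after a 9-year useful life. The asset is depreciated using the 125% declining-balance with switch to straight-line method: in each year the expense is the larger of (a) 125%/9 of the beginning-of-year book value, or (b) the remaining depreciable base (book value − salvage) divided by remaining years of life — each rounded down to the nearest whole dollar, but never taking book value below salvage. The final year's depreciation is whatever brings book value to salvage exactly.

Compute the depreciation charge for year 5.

$32,268

Depreciable base = $334,223 − $19,800 = $314,423.
Year 1: DB = ⌊$334,223 × 125%/9⌋ = $46,419; SL = ⌊$314,423/9⌋ = $34,935 → take DB $46,419. Book value $287,804.
Year 2: DB = ⌊$287,804 × 125%/9⌋ = $39,972; SL = ⌊$268,004/8⌋ = $33,500 → take DB $39,972. Book value $247,832.
Year 3: DB = ⌊$247,832 × 125%/9⌋ = $34,421; SL = ⌊$228,032/7⌋ = $32,576 → take DB $34,421. Book value $213,411.
Year 4: DB = ⌊$213,411 × 125%/9⌋ = $29,640; SL = ⌊$193,611/6⌋ = $32,268 → take SL $32,268. Book value $181,143.
Year 5: DB = ⌊$181,143 × 125%/9⌋ = $25,158; SL = ⌊$161,343/5⌋ = $32,268 → take SL $32,268. Book value $148,875.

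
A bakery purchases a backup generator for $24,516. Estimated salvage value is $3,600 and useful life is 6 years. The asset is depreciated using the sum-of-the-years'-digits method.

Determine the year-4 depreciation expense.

Depreciable base = $24,516 − $3,600 = $20,916.
Sum of the years' digits = 6+5+4+3+2+1 = 21.
Year 1: $20,916 × 6/21 = $5,976. Book value $18,540.
Year 2: $20,916 × 5/21 = $4,980. Book value $13,560.
Year 3: $20,916 × 4/21 = $3,984. Book value $9,576.
Year 4: $20,916 × 3/21 = $2,988. Book value $6,588.

$2,988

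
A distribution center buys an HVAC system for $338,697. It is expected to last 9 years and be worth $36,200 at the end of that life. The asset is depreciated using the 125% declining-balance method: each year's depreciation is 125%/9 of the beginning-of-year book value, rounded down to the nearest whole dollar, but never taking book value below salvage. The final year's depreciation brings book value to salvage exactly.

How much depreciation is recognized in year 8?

$16,515

Depreciable base = $338,697 − $36,200 = $302,497.
Year 1: ⌊$338,697 × 125%/9⌋ = $47,041. Book value $291,656.
Year 2: ⌊$291,656 × 125%/9⌋ = $40,507. Book value $251,149.
Year 3: ⌊$251,149 × 125%/9⌋ = $34,881. Book value $216,268.
Year 4: ⌊$216,268 × 125%/9⌋ = $30,037. Book value $186,231.
Year 5: ⌊$186,231 × 125%/9⌋ = $25,865. Book value $160,366.
Year 6: ⌊$160,366 × 125%/9⌋ = $22,273. Book value $138,093.
Year 7: ⌊$138,093 × 125%/9⌋ = $19,179. Book value $118,914.
Year 8: ⌊$118,914 × 125%/9⌋ = $16,515. Book value $102,399.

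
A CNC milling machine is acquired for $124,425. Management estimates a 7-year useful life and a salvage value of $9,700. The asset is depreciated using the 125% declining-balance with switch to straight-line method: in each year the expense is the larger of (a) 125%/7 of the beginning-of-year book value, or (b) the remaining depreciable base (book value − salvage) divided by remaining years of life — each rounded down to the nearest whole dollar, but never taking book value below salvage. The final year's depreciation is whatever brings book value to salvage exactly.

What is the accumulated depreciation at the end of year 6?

Depreciable base = $124,425 − $9,700 = $114,725.
Year 1: DB = ⌊$124,425 × 125%/7⌋ = $22,218; SL = ⌊$114,725/7⌋ = $16,389 → take DB $22,218. Book value $102,207.
Year 2: DB = ⌊$102,207 × 125%/7⌋ = $18,251; SL = ⌊$92,507/6⌋ = $15,417 → take DB $18,251. Book value $83,956.
Year 3: DB = ⌊$83,956 × 125%/7⌋ = $14,992; SL = ⌊$74,256/5⌋ = $14,851 → take DB $14,992. Book value $68,964.
Year 4: DB = ⌊$68,964 × 125%/7⌋ = $12,315; SL = ⌊$59,264/4⌋ = $14,816 → take SL $14,816. Book value $54,148.
Year 5: DB = ⌊$54,148 × 125%/7⌋ = $9,669; SL = ⌊$44,448/3⌋ = $14,816 → take SL $14,816. Book value $39,332.
Year 6: DB = ⌊$39,332 × 125%/7⌋ = $7,023; SL = ⌊$29,632/2⌋ = $14,816 → take SL $14,816. Book value $24,516.
Accumulated through year 6 = $124,425 − $24,516 = $99,909.

$99,909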